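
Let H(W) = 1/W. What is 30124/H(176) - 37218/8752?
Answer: 23200763215/4376 ≈ 5.3018e+6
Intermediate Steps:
30124/H(176) - 37218/8752 = 30124/(1/176) - 37218/8752 = 30124/(1/176) - 37218*1/8752 = 30124*176 - 18609/4376 = 5301824 - 18609/4376 = 23200763215/4376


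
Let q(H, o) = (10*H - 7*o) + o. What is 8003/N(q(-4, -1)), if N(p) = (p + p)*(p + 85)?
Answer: -8003/3468 ≈ -2.3077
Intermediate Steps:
q(H, o) = -6*o + 10*H (q(H, o) = (-7*o + 10*H) + o = -6*o + 10*H)
N(p) = 2*p*(85 + p) (N(p) = (2*p)*(85 + p) = 2*p*(85 + p))
8003/N(q(-4, -1)) = 8003/((2*(-6*(-1) + 10*(-4))*(85 + (-6*(-1) + 10*(-4))))) = 8003/((2*(6 - 40)*(85 + (6 - 40)))) = 8003/((2*(-34)*(85 - 34))) = 8003/((2*(-34)*51)) = 8003/(-3468) = 8003*(-1/3468) = -8003/3468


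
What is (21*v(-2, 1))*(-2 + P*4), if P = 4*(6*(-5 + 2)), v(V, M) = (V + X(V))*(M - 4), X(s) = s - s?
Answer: -36540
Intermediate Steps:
X(s) = 0
v(V, M) = V*(-4 + M) (v(V, M) = (V + 0)*(M - 4) = V*(-4 + M))
P = -72 (P = 4*(6*(-3)) = 4*(-18) = -72)
(21*v(-2, 1))*(-2 + P*4) = (21*(-2*(-4 + 1)))*(-2 - 72*4) = (21*(-2*(-3)))*(-2 - 288) = (21*6)*(-290) = 126*(-290) = -36540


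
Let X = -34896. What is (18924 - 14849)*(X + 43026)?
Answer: 33129750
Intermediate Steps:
(18924 - 14849)*(X + 43026) = (18924 - 14849)*(-34896 + 43026) = 4075*8130 = 33129750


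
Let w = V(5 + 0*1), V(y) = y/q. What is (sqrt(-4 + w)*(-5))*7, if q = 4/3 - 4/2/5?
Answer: -5*sqrt(266)/2 ≈ -40.774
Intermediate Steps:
q = 14/15 (q = 4*(1/3) - 4*1/2*(1/5) = 4/3 - 2*1/5 = 4/3 - 2/5 = 14/15 ≈ 0.93333)
V(y) = 15*y/14 (V(y) = y/(14/15) = y*(15/14) = 15*y/14)
w = 75/14 (w = 15*(5 + 0*1)/14 = 15*(5 + 0)/14 = (15/14)*5 = 75/14 ≈ 5.3571)
(sqrt(-4 + w)*(-5))*7 = (sqrt(-4 + 75/14)*(-5))*7 = (sqrt(19/14)*(-5))*7 = ((sqrt(266)/14)*(-5))*7 = -5*sqrt(266)/14*7 = -5*sqrt(266)/2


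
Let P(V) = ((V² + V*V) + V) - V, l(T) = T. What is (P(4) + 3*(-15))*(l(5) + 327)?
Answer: -4316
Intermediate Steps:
P(V) = 2*V² (P(V) = ((V² + V²) + V) - V = (2*V² + V) - V = (V + 2*V²) - V = 2*V²)
(P(4) + 3*(-15))*(l(5) + 327) = (2*4² + 3*(-15))*(5 + 327) = (2*16 - 45)*332 = (32 - 45)*332 = -13*332 = -4316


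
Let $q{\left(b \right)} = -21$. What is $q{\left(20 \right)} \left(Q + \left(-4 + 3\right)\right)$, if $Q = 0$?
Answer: $21$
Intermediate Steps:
$q{\left(20 \right)} \left(Q + \left(-4 + 3\right)\right) = - 21 \left(0 + \left(-4 + 3\right)\right) = - 21 \left(0 - 1\right) = \left(-21\right) \left(-1\right) = 21$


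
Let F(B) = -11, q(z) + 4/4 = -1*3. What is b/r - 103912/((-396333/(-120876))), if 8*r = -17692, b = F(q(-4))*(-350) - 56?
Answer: -2645616786980/83475279 ≈ -31693.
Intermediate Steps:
q(z) = -4 (q(z) = -1 - 1*3 = -1 - 3 = -4)
b = 3794 (b = -11*(-350) - 56 = 3850 - 56 = 3794)
r = -4423/2 (r = (⅛)*(-17692) = -4423/2 ≈ -2211.5)
b/r - 103912/((-396333/(-120876))) = 3794/(-4423/2) - 103912/((-396333/(-120876))) = 3794*(-2/4423) - 103912/((-396333*(-1/120876))) = -7588/4423 - 103912/18873/5756 = -7588/4423 - 103912*5756/18873 = -7588/4423 - 598117472/18873 = -2645616786980/83475279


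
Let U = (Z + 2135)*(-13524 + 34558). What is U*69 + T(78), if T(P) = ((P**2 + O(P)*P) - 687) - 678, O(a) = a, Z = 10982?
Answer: 19037316285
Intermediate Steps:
U = 275902978 (U = (10982 + 2135)*(-13524 + 34558) = 13117*21034 = 275902978)
T(P) = -1365 + 2*P**2 (T(P) = ((P**2 + P*P) - 687) - 678 = ((P**2 + P**2) - 687) - 678 = (2*P**2 - 687) - 678 = (-687 + 2*P**2) - 678 = -1365 + 2*P**2)
U*69 + T(78) = 275902978*69 + (-1365 + 2*78**2) = 19037305482 + (-1365 + 2*6084) = 19037305482 + (-1365 + 12168) = 19037305482 + 10803 = 19037316285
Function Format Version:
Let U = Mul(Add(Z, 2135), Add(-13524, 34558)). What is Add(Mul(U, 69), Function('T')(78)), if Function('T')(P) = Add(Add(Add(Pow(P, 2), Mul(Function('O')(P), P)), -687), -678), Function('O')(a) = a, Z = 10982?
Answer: 19037316285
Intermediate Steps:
U = 275902978 (U = Mul(Add(10982, 2135), Add(-13524, 34558)) = Mul(13117, 21034) = 275902978)
Function('T')(P) = Add(-1365, Mul(2, Pow(P, 2))) (Function('T')(P) = Add(Add(Add(Pow(P, 2), Mul(P, P)), -687), -678) = Add(Add(Add(Pow(P, 2), Pow(P, 2)), -687), -678) = Add(Add(Mul(2, Pow(P, 2)), -687), -678) = Add(Add(-687, Mul(2, Pow(P, 2))), -678) = Add(-1365, Mul(2, Pow(P, 2))))
Add(Mul(U, 69), Function('T')(78)) = Add(Mul(275902978, 69), Add(-1365, Mul(2, Pow(78, 2)))) = Add(19037305482, Add(-1365, Mul(2, 6084))) = Add(19037305482, Add(-1365, 12168)) = Add(19037305482, 10803) = 19037316285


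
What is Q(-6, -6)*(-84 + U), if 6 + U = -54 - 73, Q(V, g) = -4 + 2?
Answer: 434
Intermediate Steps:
Q(V, g) = -2
U = -133 (U = -6 + (-54 - 73) = -6 - 127 = -133)
Q(-6, -6)*(-84 + U) = -2*(-84 - 133) = -2*(-217) = 434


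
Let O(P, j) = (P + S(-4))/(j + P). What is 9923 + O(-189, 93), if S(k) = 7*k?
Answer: 952825/96 ≈ 9925.3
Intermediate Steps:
O(P, j) = (-28 + P)/(P + j) (O(P, j) = (P + 7*(-4))/(j + P) = (P - 28)/(P + j) = (-28 + P)/(P + j))
9923 + O(-189, 93) = 9923 + (-28 - 189)/(-189 + 93) = 9923 - 217/(-96) = 9923 - 1/96*(-217) = 9923 + 217/96 = 952825/96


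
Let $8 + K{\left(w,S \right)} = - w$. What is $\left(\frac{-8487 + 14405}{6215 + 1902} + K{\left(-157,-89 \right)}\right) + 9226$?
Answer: $\frac{76102793}{8117} \approx 9375.7$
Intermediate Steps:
$K{\left(w,S \right)} = -8 - w$
$\left(\frac{-8487 + 14405}{6215 + 1902} + K{\left(-157,-89 \right)}\right) + 9226 = \left(\frac{-8487 + 14405}{6215 + 1902} - -149\right) + 9226 = \left(\frac{5918}{8117} + \left(-8 + 157\right)\right) + 9226 = \left(5918 \cdot \frac{1}{8117} + 149\right) + 9226 = \left(\frac{5918}{8117} + 149\right) + 9226 = \frac{1215351}{8117} + 9226 = \frac{76102793}{8117}$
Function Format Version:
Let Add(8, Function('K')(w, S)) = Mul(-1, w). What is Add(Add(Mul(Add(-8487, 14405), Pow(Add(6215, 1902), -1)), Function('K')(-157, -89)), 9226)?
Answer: Rational(76102793, 8117) ≈ 9375.7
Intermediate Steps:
Function('K')(w, S) = Add(-8, Mul(-1, w))
Add(Add(Mul(Add(-8487, 14405), Pow(Add(6215, 1902), -1)), Function('K')(-157, -89)), 9226) = Add(Add(Mul(Add(-8487, 14405), Pow(Add(6215, 1902), -1)), Add(-8, Mul(-1, -157))), 9226) = Add(Add(Mul(5918, Pow(8117, -1)), Add(-8, 157)), 9226) = Add(Add(Mul(5918, Rational(1, 8117)), 149), 9226) = Add(Add(Rational(5918, 8117), 149), 9226) = Add(Rational(1215351, 8117), 9226) = Rational(76102793, 8117)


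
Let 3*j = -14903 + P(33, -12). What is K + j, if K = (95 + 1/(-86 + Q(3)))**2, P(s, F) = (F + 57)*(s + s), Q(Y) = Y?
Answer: 104265931/20667 ≈ 5045.0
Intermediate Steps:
P(s, F) = 2*s*(57 + F) (P(s, F) = (57 + F)*(2*s) = 2*s*(57 + F))
K = 62157456/6889 (K = (95 + 1/(-86 + 3))**2 = (95 + 1/(-83))**2 = (95 - 1/83)**2 = (7884/83)**2 = 62157456/6889 ≈ 9022.7)
j = -11933/3 (j = (-14903 + 2*33*(57 - 12))/3 = (-14903 + 2*33*45)/3 = (-14903 + 2970)/3 = (1/3)*(-11933) = -11933/3 ≈ -3977.7)
K + j = 62157456/6889 - 11933/3 = 104265931/20667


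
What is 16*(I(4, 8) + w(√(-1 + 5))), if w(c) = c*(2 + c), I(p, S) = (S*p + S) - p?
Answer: 704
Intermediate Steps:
I(p, S) = S - p + S*p (I(p, S) = (S + S*p) - p = S - p + S*p)
16*(I(4, 8) + w(√(-1 + 5))) = 16*((8 - 1*4 + 8*4) + √(-1 + 5)*(2 + √(-1 + 5))) = 16*((8 - 4 + 32) + √4*(2 + √4)) = 16*(36 + 2*(2 + 2)) = 16*(36 + 2*4) = 16*(36 + 8) = 16*44 = 704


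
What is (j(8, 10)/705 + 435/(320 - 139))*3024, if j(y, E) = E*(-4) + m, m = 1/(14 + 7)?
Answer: 301839168/42535 ≈ 7096.3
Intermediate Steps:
m = 1/21 ≈ 0.047619
j(y, E) = 1/21 - 4*E (j(y, E) = E*(-4) + 1/21 = -4*E + 1/21 = 1/21 - 4*E)
(j(8, 10)/705 + 435/(320 - 139))*3024 = ((1/21 - 4*10)/705 + 435/(320 - 139))*3024 = ((1/21 - 40)*(1/705) + 435/181)*3024 = (-839/21*1/705 + 435*(1/181))*3024 = (-839/14805 + 435/181)*3024 = (6288316/2679705)*3024 = 301839168/42535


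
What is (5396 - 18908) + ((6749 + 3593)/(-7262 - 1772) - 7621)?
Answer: -95462932/4517 ≈ -21134.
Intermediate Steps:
(5396 - 18908) + ((6749 + 3593)/(-7262 - 1772) - 7621) = -13512 + (10342/(-9034) - 7621) = -13512 + (10342*(-1/9034) - 7621) = -13512 + (-5171/4517 - 7621) = -13512 - 34429228/4517 = -95462932/4517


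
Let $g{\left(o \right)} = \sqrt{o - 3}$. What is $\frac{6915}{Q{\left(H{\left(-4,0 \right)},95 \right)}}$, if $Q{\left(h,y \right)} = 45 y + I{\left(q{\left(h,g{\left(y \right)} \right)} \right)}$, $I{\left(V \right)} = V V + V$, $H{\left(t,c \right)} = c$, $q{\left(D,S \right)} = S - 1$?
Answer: $\frac{30197805}{19070597} + \frac{13830 \sqrt{23}}{19070597} \approx 1.587$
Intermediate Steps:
$g{\left(o \right)} = \sqrt{-3 + o}$
$q{\left(D,S \right)} = -1 + S$
$I{\left(V \right)} = V + V^{2}$ ($I{\left(V \right)} = V^{2} + V = V + V^{2}$)
$Q{\left(h,y \right)} = 45 y + \sqrt{-3 + y} \left(-1 + \sqrt{-3 + y}\right)$ ($Q{\left(h,y \right)} = 45 y + \left(-1 + \sqrt{-3 + y}\right) \left(1 + \left(-1 + \sqrt{-3 + y}\right)\right) = 45 y + \left(-1 + \sqrt{-3 + y}\right) \sqrt{-3 + y} = 45 y + \sqrt{-3 + y} \left(-1 + \sqrt{-3 + y}\right)$)
$\frac{6915}{Q{\left(H{\left(-4,0 \right)},95 \right)}} = \frac{6915}{-3 - \sqrt{-3 + 95} + 46 \cdot 95} = \frac{6915}{-3 - \sqrt{92} + 4370} = \frac{6915}{-3 - 2 \sqrt{23} + 4370} = \frac{6915}{4367 - 2 \sqrt{23}}$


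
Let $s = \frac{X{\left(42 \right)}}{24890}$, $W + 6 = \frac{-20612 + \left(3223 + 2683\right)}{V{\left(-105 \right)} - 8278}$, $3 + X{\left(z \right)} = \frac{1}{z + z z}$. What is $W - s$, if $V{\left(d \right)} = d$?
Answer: $- \frac{1599862682569}{376827083220} \approx -4.2456$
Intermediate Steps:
$X{\left(z \right)} = -3 + \frac{1}{z + z^{2}}$ ($X{\left(z \right)} = -3 + \frac{1}{z + z z} = -3 + \frac{1}{z + z^{2}}$)
$W = - \frac{35592}{8383}$ ($W = -6 + \frac{-20612 + \left(3223 + 2683\right)}{-105 - 8278} = -6 + \frac{-20612 + 5906}{-8383} = -6 - - \frac{14706}{8383} = -6 + \frac{14706}{8383} = - \frac{35592}{8383} \approx -4.2457$)
$s = - \frac{5417}{44951340}$ ($s = \frac{\frac{1}{42} \frac{1}{1 + 42} \left(1 - 126 - 3 \cdot 42^{2}\right)}{24890} = \frac{1 - 126 - 5292}{42 \cdot 43} \cdot \frac{1}{24890} = \frac{1}{42} \cdot \frac{1}{43} \left(1 - 126 - 5292\right) \frac{1}{24890} = \frac{1}{42} \cdot \frac{1}{43} \left(-5417\right) \frac{1}{24890} = \left(- \frac{5417}{1806}\right) \frac{1}{24890} = - \frac{5417}{44951340} \approx -0.00012051$)
$W - s = - \frac{35592}{8383} - - \frac{5417}{44951340} = - \frac{35592}{8383} + \frac{5417}{44951340} = - \frac{1599862682569}{376827083220}$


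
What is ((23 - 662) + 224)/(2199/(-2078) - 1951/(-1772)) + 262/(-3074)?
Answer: -234874052573/24215435 ≈ -9699.4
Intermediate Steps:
((23 - 662) + 224)/(2199/(-2078) - 1951/(-1772)) + 262/(-3074) = (-639 + 224)/(2199*(-1/2078) - 1951*(-1/1772)) + 262*(-1/3074) = -415/(-2199/2078 + 1951/1772) - 131/1537 = -415/78775/1841108 - 131/1537 = -415*1841108/78775 - 131/1537 = -152811964/15755 - 131/1537 = -234874052573/24215435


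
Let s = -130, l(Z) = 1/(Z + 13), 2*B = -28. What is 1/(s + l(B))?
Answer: -1/131 ≈ -0.0076336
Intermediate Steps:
B = -14 (B = (½)*(-28) = -14)
l(Z) = 1/(13 + Z)
1/(s + l(B)) = 1/(-130 + 1/(13 - 14)) = 1/(-130 + 1/(-1)) = 1/(-130 - 1) = 1/(-131) = -1/131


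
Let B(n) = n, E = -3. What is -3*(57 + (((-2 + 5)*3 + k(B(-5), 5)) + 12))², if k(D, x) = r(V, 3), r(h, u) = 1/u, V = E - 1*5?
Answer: -55225/3 ≈ -18408.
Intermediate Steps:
V = -8 (V = -3 - 1*5 = -3 - 5 = -8)
k(D, x) = ⅓ (k(D, x) = 1/3 = ⅓)
-3*(57 + (((-2 + 5)*3 + k(B(-5), 5)) + 12))² = -3*(57 + (((-2 + 5)*3 + ⅓) + 12))² = -3*(57 + ((3*3 + ⅓) + 12))² = -3*(57 + ((9 + ⅓) + 12))² = -3*(57 + (28/3 + 12))² = -3*(57 + 64/3)² = -3*(235/3)² = -3*55225/9 = -55225/3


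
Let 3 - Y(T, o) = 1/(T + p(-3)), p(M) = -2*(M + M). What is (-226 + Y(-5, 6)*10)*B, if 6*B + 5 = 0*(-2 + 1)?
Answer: 3455/21 ≈ 164.52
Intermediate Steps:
p(M) = -4*M
Y(T, o) = 3 - 1/(12 + T) (Y(T, o) = 3 - 1/(T - 4*(-3)) = 3 - 1/(T + 12) = 3 - 1/(12 + T))
B = -⅚ (B = -⅚ + (0*(-2 + 1))/6 = -⅚ + (0*(-1))/6 = -⅚ + (⅙)*0 = -⅚ + 0 = -⅚ ≈ -0.83333)
(-226 + Y(-5, 6)*10)*B = (-226 + ((35 + 3*(-5))/(12 - 5))*10)*(-⅚) = (-226 + ((35 - 15)/7)*10)*(-⅚) = (-226 + ((⅐)*20)*10)*(-⅚) = (-226 + (20/7)*10)*(-⅚) = (-226 + 200/7)*(-⅚) = -1382/7*(-⅚) = 3455/21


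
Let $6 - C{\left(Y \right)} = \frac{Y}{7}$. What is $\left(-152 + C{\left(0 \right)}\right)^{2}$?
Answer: $21316$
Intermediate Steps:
$C{\left(Y \right)} = 6 - \frac{Y}{7}$
$\left(-152 + C{\left(0 \right)}\right)^{2} = \left(-152 + \left(6 - 0\right)\right)^{2} = \left(-152 + \left(6 + 0\right)\right)^{2} = \left(-152 + 6\right)^{2} = \left(-146\right)^{2} = 21316$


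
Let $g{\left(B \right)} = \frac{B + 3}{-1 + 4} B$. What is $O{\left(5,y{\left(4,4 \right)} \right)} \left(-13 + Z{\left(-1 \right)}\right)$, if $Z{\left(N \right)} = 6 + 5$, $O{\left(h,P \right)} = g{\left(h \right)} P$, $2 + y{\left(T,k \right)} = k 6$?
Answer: $- \frac{1760}{3} \approx -586.67$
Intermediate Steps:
$g{\left(B \right)} = B \left(1 + \frac{B}{3}\right)$ ($g{\left(B \right)} = \frac{3 + B}{3} B = \left(3 + B\right) \frac{1}{3} B = \left(1 + \frac{B}{3}\right) B = B \left(1 + \frac{B}{3}\right)$)
$y{\left(T,k \right)} = -2 + 6 k$ ($y{\left(T,k \right)} = -2 + k 6 = -2 + 6 k$)
$O{\left(h,P \right)} = \frac{P h \left(3 + h\right)}{3}$ ($O{\left(h,P \right)} = \frac{h \left(3 + h\right)}{3} P = \frac{P h \left(3 + h\right)}{3}$)
$Z{\left(N \right)} = 11$
$O{\left(5,y{\left(4,4 \right)} \right)} \left(-13 + Z{\left(-1 \right)}\right) = \frac{1}{3} \left(-2 + 6 \cdot 4\right) 5 \left(3 + 5\right) \left(-13 + 11\right) = \frac{1}{3} \left(-2 + 24\right) 5 \cdot 8 \left(-2\right) = \frac{1}{3} \cdot 22 \cdot 5 \cdot 8 \left(-2\right) = \frac{880}{3} \left(-2\right) = - \frac{1760}{3}$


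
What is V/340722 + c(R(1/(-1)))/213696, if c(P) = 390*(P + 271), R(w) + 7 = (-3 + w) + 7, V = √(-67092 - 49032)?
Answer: 5785/11872 + I*√29031/170361 ≈ 0.48728 + 0.0010001*I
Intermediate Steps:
V = 2*I*√29031 (V = √(-116124) = 2*I*√29031 ≈ 340.77*I)
R(w) = -3 + w (R(w) = -7 + ((-3 + w) + 7) = -7 + (4 + w) = -3 + w)
c(P) = 105690 + 390*P (c(P) = 390*(271 + P) = 105690 + 390*P)
V/340722 + c(R(1/(-1)))/213696 = (2*I*√29031)/340722 + (105690 + 390*(-3 + 1/(-1)))/213696 = (2*I*√29031)*(1/340722) + (105690 + 390*(-3 - 1))*(1/213696) = I*√29031/170361 + (105690 + 390*(-4))*(1/213696) = I*√29031/170361 + (105690 - 1560)*(1/213696) = I*√29031/170361 + 104130*(1/213696) = I*√29031/170361 + 5785/11872 = 5785/11872 + I*√29031/170361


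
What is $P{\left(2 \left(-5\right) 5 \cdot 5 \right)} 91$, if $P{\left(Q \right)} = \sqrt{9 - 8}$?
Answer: $91$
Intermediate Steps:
$P{\left(Q \right)} = 1$ ($P{\left(Q \right)} = \sqrt{1} = 1$)
$P{\left(2 \left(-5\right) 5 \cdot 5 \right)} 91 = 1 \cdot 91 = 91$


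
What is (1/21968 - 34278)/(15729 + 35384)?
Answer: -753019103/1122850384 ≈ -0.67063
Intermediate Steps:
(1/21968 - 34278)/(15729 + 35384) = (1/21968 - 34278)/51113 = -753019103/21968*1/51113 = -753019103/1122850384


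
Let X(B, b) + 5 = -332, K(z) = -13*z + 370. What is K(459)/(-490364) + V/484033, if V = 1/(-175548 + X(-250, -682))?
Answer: 476495804625021/41746719488940620 ≈ 0.011414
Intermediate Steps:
K(z) = 370 - 13*z
X(B, b) = -337 (X(B, b) = -5 - 332 = -337)
V = -1/175885 (V = 1/(-175548 - 337) = 1/(-175885) = -1/175885 ≈ -5.6855e-6)
K(459)/(-490364) + V/484033 = (370 - 13*459)/(-490364) - 1/175885/484033 = (370 - 5967)*(-1/490364) - 1/175885*1/484033 = -5597*(-1/490364) - 1/85134144205 = 5597/490364 - 1/85134144205 = 476495804625021/41746719488940620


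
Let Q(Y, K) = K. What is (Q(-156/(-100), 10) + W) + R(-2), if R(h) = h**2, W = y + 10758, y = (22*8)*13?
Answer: 13060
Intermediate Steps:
y = 2288 (y = 176*13 = 2288)
W = 13046 (W = 2288 + 10758 = 13046)
(Q(-156/(-100), 10) + W) + R(-2) = (10 + 13046) + (-2)**2 = 13056 + 4 = 13060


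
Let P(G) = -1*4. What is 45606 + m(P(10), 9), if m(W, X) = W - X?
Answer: 45593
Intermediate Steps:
P(G) = -4
45606 + m(P(10), 9) = 45606 + (-4 - 1*9) = 45606 + (-4 - 9) = 45606 - 13 = 45593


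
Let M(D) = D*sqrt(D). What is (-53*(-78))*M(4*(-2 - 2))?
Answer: -264576*I ≈ -2.6458e+5*I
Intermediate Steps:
M(D) = D**(3/2)
(-53*(-78))*M(4*(-2 - 2)) = (-53*(-78))*(4*(-2 - 2))**(3/2) = 4134*(4*(-4))**(3/2) = 4134*(-16)**(3/2) = 4134*(-64*I) = -264576*I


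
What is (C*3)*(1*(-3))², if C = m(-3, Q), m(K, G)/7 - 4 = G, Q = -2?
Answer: 378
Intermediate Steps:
m(K, G) = 28 + 7*G
C = 14 (C = 28 + 7*(-2) = 28 - 14 = 14)
(C*3)*(1*(-3))² = (14*3)*(1*(-3))² = 42*(-3)² = 42*9 = 378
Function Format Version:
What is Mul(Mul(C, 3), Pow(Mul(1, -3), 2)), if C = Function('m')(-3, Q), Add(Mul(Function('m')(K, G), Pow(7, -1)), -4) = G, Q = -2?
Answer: 378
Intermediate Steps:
Function('m')(K, G) = Add(28, Mul(7, G))
C = 14 (C = Add(28, Mul(7, -2)) = Add(28, -14) = 14)
Mul(Mul(C, 3), Pow(Mul(1, -3), 2)) = Mul(Mul(14, 3), Pow(Mul(1, -3), 2)) = Mul(42, Pow(-3, 2)) = Mul(42, 9) = 378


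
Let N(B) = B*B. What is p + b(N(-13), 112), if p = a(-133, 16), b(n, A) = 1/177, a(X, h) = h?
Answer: 2833/177 ≈ 16.006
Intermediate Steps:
N(B) = B²
b(n, A) = 1/177
p = 16
p + b(N(-13), 112) = 16 + 1/177 = 2833/177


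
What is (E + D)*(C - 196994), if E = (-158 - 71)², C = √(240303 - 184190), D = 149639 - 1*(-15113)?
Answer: -42785717842 + 217193*√56113 ≈ -4.2734e+10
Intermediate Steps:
D = 164752 (D = 149639 + 15113 = 164752)
C = √56113 ≈ 236.88
E = 52441 (E = (-229)² = 52441)
(E + D)*(C - 196994) = (52441 + 164752)*(√56113 - 196994) = 217193*(-196994 + √56113) = -42785717842 + 217193*√56113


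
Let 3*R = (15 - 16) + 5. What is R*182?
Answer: 728/3 ≈ 242.67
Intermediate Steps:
R = 4/3 (R = ((15 - 16) + 5)/3 = (-1 + 5)/3 = (⅓)*4 = 4/3 ≈ 1.3333)
R*182 = (4/3)*182 = 728/3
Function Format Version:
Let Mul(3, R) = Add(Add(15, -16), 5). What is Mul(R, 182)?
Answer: Rational(728, 3) ≈ 242.67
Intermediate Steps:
R = Rational(4, 3) (R = Mul(Rational(1, 3), Add(Add(15, -16), 5)) = Mul(Rational(1, 3), Add(-1, 5)) = Mul(Rational(1, 3), 4) = Rational(4, 3) ≈ 1.3333)
Mul(R, 182) = Mul(Rational(4, 3), 182) = Rational(728, 3)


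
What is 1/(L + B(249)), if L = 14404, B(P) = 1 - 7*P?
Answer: 1/12662 ≈ 7.8977e-5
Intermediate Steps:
1/(L + B(249)) = 1/(14404 + (1 - 7*249)) = 1/(14404 + (1 - 1743)) = 1/(14404 - 1742) = 1/12662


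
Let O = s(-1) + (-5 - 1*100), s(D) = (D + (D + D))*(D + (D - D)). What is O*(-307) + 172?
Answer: 31486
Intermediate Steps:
s(D) = 3*D² (s(D) = (D + 2*D)*(D + 0) = (3*D)*D = 3*D²)
O = -102 (O = 3*(-1)² + (-5 - 1*100) = 3*1 + (-5 - 100) = 3 - 105 = -102)
O*(-307) + 172 = -102*(-307) + 172 = 31314 + 172 = 31486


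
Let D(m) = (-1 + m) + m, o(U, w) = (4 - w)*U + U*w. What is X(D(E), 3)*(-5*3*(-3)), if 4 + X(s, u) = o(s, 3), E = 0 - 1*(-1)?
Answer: 0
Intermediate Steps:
E = 1 (E = 0 + 1 = 1)
o(U, w) = U*w + U*(4 - w) (o(U, w) = U*(4 - w) + U*w = U*w + U*(4 - w))
D(m) = -1 + 2*m
X(s, u) = -4 + 4*s
X(D(E), 3)*(-5*3*(-3)) = (-4 + 4*(-1 + 2*1))*(-5*3*(-3)) = (-4 + 4*(-1 + 2))*(-15*(-3)) = (-4 + 4*1)*45 = (-4 + 4)*45 = 0*45 = 0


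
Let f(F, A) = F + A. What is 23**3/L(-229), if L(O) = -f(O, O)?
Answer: 12167/458 ≈ 26.565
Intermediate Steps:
f(F, A) = A + F
L(O) = -2*O (L(O) = -(O + O) = -2*O)
23**3/L(-229) = 23**3/((-2*(-229))) = 12167/458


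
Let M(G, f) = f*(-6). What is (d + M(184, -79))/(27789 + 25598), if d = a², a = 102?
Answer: 10878/53387 ≈ 0.20376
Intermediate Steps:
M(G, f) = -6*f
d = 10404 (d = 102² = 10404)
(d + M(184, -79))/(27789 + 25598) = (10404 - 6*(-79))/(27789 + 25598) = (10404 + 474)/53387 = 10878*(1/53387) = 10878/53387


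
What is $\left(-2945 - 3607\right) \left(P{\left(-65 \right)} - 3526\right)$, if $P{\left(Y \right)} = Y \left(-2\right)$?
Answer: $22250592$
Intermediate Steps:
$P{\left(Y \right)} = - 2 Y$
$\left(-2945 - 3607\right) \left(P{\left(-65 \right)} - 3526\right) = \left(-2945 - 3607\right) \left(\left(-2\right) \left(-65\right) - 3526\right) = - 6552 \left(130 - 3526\right) = \left(-6552\right) \left(-3396\right) = 22250592$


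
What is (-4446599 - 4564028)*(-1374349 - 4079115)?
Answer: 49139129961928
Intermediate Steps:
(-4446599 - 4564028)*(-1374349 - 4079115) = -9010627*(-5453464) = 49139129961928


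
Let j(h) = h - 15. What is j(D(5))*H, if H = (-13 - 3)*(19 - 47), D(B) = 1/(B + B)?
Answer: -33376/5 ≈ -6675.2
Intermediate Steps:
D(B) = 1/(2*B)
j(h) = -15 + h
H = 448 (H = -16*(-28) = 448)
j(D(5))*H = (-15 + (½)/5)*448 = (-15 + (½)*(⅕))*448 = (-15 + ⅒)*448 = -149/10*448 = -33376/5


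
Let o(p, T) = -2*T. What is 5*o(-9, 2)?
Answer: -20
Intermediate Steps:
5*o(-9, 2) = 5*(-2*2) = 5*(-4) = -20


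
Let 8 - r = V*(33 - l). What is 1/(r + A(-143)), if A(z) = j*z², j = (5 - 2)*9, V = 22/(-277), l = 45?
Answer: 277/152940023 ≈ 1.8112e-6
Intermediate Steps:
V = -22/277 (V = 22*(-1/277) = -22/277 ≈ -0.079422)
j = 27 (j = 3*9 = 27)
r = 1952/277 (r = 8 - (-22)*(33 - 1*45)/277 = 8 - (-22)*(33 - 45)/277 = 8 - (-22)*(-12)/277 = 8 - 1*264/277 = 8 - 264/277 = 1952/277 ≈ 7.0469)
A(z) = 27*z²
1/(r + A(-143)) = 1/(1952/277 + 27*(-143)²) = 1/(1952/277 + 27*20449) = 1/(1952/277 + 552123) = 1/(152940023/277) = 277/152940023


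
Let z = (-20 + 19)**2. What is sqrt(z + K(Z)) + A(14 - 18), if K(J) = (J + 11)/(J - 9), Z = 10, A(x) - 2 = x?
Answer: -2 + sqrt(22) ≈ 2.6904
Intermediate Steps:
A(x) = 2 + x
K(J) = (11 + J)/(-9 + J)
z = 1 (z = (-1)**2 = 1)
sqrt(z + K(Z)) + A(14 - 18) = sqrt(1 + (11 + 10)/(-9 + 10)) + (2 + (14 - 18)) = sqrt(1 + 21/1) + (2 - 4) = sqrt(1 + 1*21) - 2 = sqrt(1 + 21) - 2 = sqrt(22) - 2 = -2 + sqrt(22)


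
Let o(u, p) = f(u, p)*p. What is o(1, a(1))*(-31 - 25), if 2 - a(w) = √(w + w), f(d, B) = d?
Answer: -112 + 56*√2 ≈ -32.804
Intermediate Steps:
a(w) = 2 - √2*√w (a(w) = 2 - √(w + w) = 2 - √(2*w) = 2 - √2*√w)
o(u, p) = p*u (o(u, p) = u*p = p*u)
o(1, a(1))*(-31 - 25) = ((2 - √2*√1)*1)*(-31 - 25) = ((2 - 1*√2*1)*1)*(-56) = ((2 - √2)*1)*(-56) = (2 - √2)*(-56) = -112 + 56*√2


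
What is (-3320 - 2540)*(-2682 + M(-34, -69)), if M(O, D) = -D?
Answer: 15312180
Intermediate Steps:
(-3320 - 2540)*(-2682 + M(-34, -69)) = (-3320 - 2540)*(-2682 - 1*(-69)) = -5860*(-2682 + 69) = -5860*(-2613) = 15312180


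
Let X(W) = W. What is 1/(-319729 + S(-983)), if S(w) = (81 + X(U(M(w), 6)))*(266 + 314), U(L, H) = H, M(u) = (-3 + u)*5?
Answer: -1/269269 ≈ -3.7138e-6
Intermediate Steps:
M(u) = -15 + 5*u
S(w) = 50460 (S(w) = (81 + 6)*(266 + 314) = 87*580 = 50460)
1/(-319729 + S(-983)) = 1/(-319729 + 50460) = 1/(-269269) = -1/269269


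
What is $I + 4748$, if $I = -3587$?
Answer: $1161$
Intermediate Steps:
$I + 4748 = -3587 + 4748 = 1161$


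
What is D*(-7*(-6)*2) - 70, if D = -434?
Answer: -36526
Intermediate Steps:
D*(-7*(-6)*2) - 70 = -434*(-7*(-6))*2 - 70 = -18228*2 - 70 = -434*84 - 70 = -36456 - 70 = -36526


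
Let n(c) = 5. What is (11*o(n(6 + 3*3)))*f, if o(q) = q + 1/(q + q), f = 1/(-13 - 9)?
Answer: -51/20 ≈ -2.5500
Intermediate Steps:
f = -1/22 (f = 1/(-22) = -1/22 ≈ -0.045455)
o(q) = q + 1/(2*q)
(11*o(n(6 + 3*3)))*f = (11*(5 + (1/2)/5))*(-1/22) = (11*(5 + (1/2)*(1/5)))*(-1/22) = (11*(5 + 1/10))*(-1/22) = (11*(51/10))*(-1/22) = (561/10)*(-1/22) = -51/20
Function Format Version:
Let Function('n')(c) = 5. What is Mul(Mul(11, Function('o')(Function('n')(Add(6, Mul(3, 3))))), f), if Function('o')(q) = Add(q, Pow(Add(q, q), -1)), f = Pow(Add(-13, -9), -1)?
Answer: Rational(-51, 20) ≈ -2.5500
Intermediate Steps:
f = Rational(-1, 22) (f = Pow(-22, -1) = Rational(-1, 22) ≈ -0.045455)
Function('o')(q) = Add(q, Mul(Rational(1, 2), Pow(q, -1))) (Function('o')(q) = Add(q, Pow(Mul(2, q), -1)) = Add(q, Mul(Rational(1, 2), Pow(q, -1))))
Mul(Mul(11, Function('o')(Function('n')(Add(6, Mul(3, 3))))), f) = Mul(Mul(11, Add(5, Mul(Rational(1, 2), Pow(5, -1)))), Rational(-1, 22)) = Mul(Mul(11, Add(5, Mul(Rational(1, 2), Rational(1, 5)))), Rational(-1, 22)) = Mul(Mul(11, Add(5, Rational(1, 10))), Rational(-1, 22)) = Mul(Mul(11, Rational(51, 10)), Rational(-1, 22)) = Mul(Rational(561, 10), Rational(-1, 22)) = Rational(-51, 20)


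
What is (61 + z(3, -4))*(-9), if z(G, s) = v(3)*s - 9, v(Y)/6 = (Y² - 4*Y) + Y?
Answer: -468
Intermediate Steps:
v(Y) = -18*Y + 6*Y² (v(Y) = 6*((Y² - 4*Y) + Y) = 6*(Y² - 3*Y) = -18*Y + 6*Y²)
z(G, s) = -9 (z(G, s) = (6*3*(-3 + 3))*s - 9 = (6*3*0)*s - 9 = 0*s - 9 = 0 - 9 = -9)
(61 + z(3, -4))*(-9) = (61 - 9)*(-9) = 52*(-9) = -468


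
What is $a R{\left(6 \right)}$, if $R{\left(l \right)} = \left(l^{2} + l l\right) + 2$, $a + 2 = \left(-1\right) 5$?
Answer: $-518$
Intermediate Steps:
$a = -7$ ($a = -2 - 5 = -7$)
$R{\left(l \right)} = 2 + 2 l^{2}$ ($R{\left(l \right)} = \left(l^{2} + l^{2}\right) + 2 = 2 l^{2} + 2 = 2 + 2 l^{2}$)
$a R{\left(6 \right)} = - 7 \left(2 + 2 \cdot 6^{2}\right) = - 7 \left(2 + 2 \cdot 36\right) = - 7 \left(2 + 72\right) = \left(-7\right) 74 = -518$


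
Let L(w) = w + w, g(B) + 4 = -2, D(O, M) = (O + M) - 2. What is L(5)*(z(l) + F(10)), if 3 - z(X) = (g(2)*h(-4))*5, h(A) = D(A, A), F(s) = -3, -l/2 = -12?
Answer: -3000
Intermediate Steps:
l = 24 (l = -2*(-12) = 24)
D(O, M) = -2 + M + O (D(O, M) = (M + O) - 2 = -2 + M + O)
g(B) = -6 (g(B) = -4 - 2 = -6)
h(A) = -2 + 2*A (h(A) = -2 + A + A = -2 + 2*A)
z(X) = -297 (z(X) = 3 - (-6*(-2 + 2*(-4)))*5 = 3 - (-6*(-2 - 8))*5 = 3 - (-6*(-10))*5 = 3 - 60*5 = 3 - 1*300 = 3 - 300 = -297)
L(w) = 2*w
L(5)*(z(l) + F(10)) = (2*5)*(-297 - 3) = 10*(-300) = -3000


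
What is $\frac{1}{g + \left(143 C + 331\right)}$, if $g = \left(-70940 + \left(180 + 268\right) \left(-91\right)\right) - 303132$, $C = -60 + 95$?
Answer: $- \frac{1}{409504} \approx -2.442 \cdot 10^{-6}$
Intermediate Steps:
$C = 35$
$g = -414840$ ($g = \left(-70940 + 448 \left(-91\right)\right) - 303132 = \left(-70940 - 40768\right) - 303132 = -111708 - 303132 = -414840$)
$\frac{1}{g + \left(143 C + 331\right)} = \frac{1}{-414840 + \left(143 \cdot 35 + 331\right)} = \frac{1}{-414840 + \left(5005 + 331\right)} = \frac{1}{-414840 + 5336} = \frac{1}{-409504} = - \frac{1}{409504}$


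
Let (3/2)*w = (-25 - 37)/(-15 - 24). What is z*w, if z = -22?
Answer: -2728/117 ≈ -23.316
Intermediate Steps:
w = 124/117 (w = 2*((-25 - 37)/(-15 - 24))/3 = 2*(-62/(-39))/3 = 2*(-62*(-1/39))/3 = (⅔)*(62/39) = 124/117 ≈ 1.0598)
z*w = -22*124/117 = -2728/117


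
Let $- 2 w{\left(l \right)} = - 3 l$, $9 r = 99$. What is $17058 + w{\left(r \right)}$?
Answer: $\frac{34149}{2} \approx 17075.0$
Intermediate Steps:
$r = 11$ ($r = \frac{1}{9} \cdot 99 = 11$)
$w{\left(l \right)} = \frac{3 l}{2}$ ($w{\left(l \right)} = - \frac{\left(-3\right) l}{2} = \frac{3 l}{2}$)
$17058 + w{\left(r \right)} = 17058 + \frac{3}{2} \cdot 11 = 17058 + \frac{33}{2} = \frac{34149}{2}$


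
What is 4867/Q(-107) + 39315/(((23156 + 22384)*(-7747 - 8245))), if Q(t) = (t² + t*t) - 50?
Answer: 2460846851/11555307456 ≈ 0.21296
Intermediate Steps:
Q(t) = -50 + 2*t² (Q(t) = (t² + t²) - 50 = 2*t² - 50 = -50 + 2*t²)
4867/Q(-107) + 39315/(((23156 + 22384)*(-7747 - 8245))) = 4867/(-50 + 2*(-107)²) + 39315/(((23156 + 22384)*(-7747 - 8245))) = 4867/(-50 + 2*11449) + 39315/((45540*(-15992))) = 4867/(-50 + 22898) + 39315/(-728275680) = 4867/22848 + 39315*(-1/728275680) = 4867*(1/22848) - 2621/48551712 = 4867/22848 - 2621/48551712 = 2460846851/11555307456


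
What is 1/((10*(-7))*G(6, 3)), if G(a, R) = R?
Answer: -1/210 ≈ -0.0047619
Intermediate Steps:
1/((10*(-7))*G(6, 3)) = 1/((10*(-7))*3) = 1/(-70*3) = 1/(-210) = -1/210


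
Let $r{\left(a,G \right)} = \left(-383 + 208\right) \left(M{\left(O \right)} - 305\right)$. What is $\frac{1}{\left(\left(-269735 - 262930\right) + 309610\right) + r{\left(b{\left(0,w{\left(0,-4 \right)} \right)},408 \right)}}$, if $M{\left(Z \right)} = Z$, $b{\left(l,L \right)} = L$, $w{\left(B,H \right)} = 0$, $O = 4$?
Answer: $- \frac{1}{170380} \approx -5.8692 \cdot 10^{-6}$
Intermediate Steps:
$r{\left(a,G \right)} = 52675$ ($r{\left(a,G \right)} = \left(-383 + 208\right) \left(4 - 305\right) = \left(-175\right) \left(-301\right) = 52675$)
$\frac{1}{\left(\left(-269735 - 262930\right) + 309610\right) + r{\left(b{\left(0,w{\left(0,-4 \right)} \right)},408 \right)}} = \frac{1}{\left(\left(-269735 - 262930\right) + 309610\right) + 52675} = \frac{1}{\left(-532665 + 309610\right) + 52675} = \frac{1}{-223055 + 52675} = \frac{1}{-170380} = - \frac{1}{170380}$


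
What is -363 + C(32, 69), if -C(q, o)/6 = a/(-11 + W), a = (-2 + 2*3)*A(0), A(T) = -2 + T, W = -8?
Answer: -6945/19 ≈ -365.53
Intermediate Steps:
a = -8 (a = (-2 + 2*3)*(-2 + 0) = (-2 + 6)*(-2) = 4*(-2) = -8)
C(q, o) = -48/19 (C(q, o) = -6*(-8)/(-11 - 8) = -6*(-8)/(-19) = -(-6)*(-8)/19 = -6*8/19 = -48/19)
-363 + C(32, 69) = -363 - 48/19 = -6945/19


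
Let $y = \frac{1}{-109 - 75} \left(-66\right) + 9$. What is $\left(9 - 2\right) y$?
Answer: $\frac{6027}{92} \approx 65.511$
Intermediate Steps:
$y = \frac{861}{92}$ ($y = \frac{1}{-184} \left(-66\right) + 9 = \left(- \frac{1}{184}\right) \left(-66\right) + 9 = \frac{33}{92} + 9 = \frac{861}{92} \approx 9.3587$)
$\left(9 - 2\right) y = \left(9 - 2\right) \frac{861}{92} = 7 \cdot \frac{861}{92} = \frac{6027}{92}$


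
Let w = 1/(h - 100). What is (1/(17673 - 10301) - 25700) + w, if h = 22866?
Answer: -2156627718131/83915476 ≈ -25700.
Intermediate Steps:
w = 1/22766 (w = 1/(22866 - 100) = 1/22766 ≈ 4.3925e-5)
(1/(17673 - 10301) - 25700) + w = (1/(17673 - 10301) - 25700) + 1/22766 = (1/7372 - 25700) + 1/22766 = -189460399/7372 + 1/22766 = -2156627718131/83915476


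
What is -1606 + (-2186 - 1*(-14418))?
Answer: 10626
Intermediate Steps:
-1606 + (-2186 - 1*(-14418)) = -1606 + (-2186 + 14418) = -1606 + 12232 = 10626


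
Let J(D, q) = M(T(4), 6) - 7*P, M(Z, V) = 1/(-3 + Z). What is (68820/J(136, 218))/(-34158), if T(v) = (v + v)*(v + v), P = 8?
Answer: 139934/3888319 ≈ 0.035988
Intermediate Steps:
T(v) = 4*v² (T(v) = (2*v)*(2*v) = 4*v²)
J(D, q) = -3415/61 (J(D, q) = 1/(-3 + 4*4²) - 7*8 = 1/(-3 + 4*16) - 56 = 1/(-3 + 64) - 56 = 1/61 - 56 = -3415/61)
(68820/J(136, 218))/(-34158) = (68820/(-3415/61))/(-34158) = (68820*(-61/3415))*(-1/34158) = -839604/683*(-1/34158) = 139934/3888319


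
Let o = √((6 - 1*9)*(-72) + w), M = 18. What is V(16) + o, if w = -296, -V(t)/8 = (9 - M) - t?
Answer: 200 + 4*I*√5 ≈ 200.0 + 8.9443*I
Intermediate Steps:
V(t) = 72 + 8*t (V(t) = -8*((9 - 1*18) - t) = -8*((9 - 18) - t) = -8*(-9 - t) = 72 + 8*t)
o = 4*I*√5 (o = √((6 - 1*9)*(-72) - 296) = √((6 - 9)*(-72) - 296) = √(-3*(-72) - 296) = √(216 - 296) = √(-80) = 4*I*√5 ≈ 8.9443*I)
V(16) + o = (72 + 8*16) + 4*I*√5 = (72 + 128) + 4*I*√5 = 200 + 4*I*√5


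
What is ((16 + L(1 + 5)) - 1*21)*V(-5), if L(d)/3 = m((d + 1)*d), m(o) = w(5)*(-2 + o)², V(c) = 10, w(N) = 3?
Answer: 143950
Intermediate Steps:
m(o) = 3*(-2 + o)²
L(d) = 9*(-2 + d*(1 + d))² (L(d) = 3*(3*(-2 + (d + 1)*d)²) = 3*(3*(-2 + (1 + d)*d)²) = 3*(3*(-2 + d*(1 + d))²) = 9*(-2 + d*(1 + d))²)
((16 + L(1 + 5)) - 1*21)*V(-5) = ((16 + 9*(-2 + (1 + 5)*(1 + (1 + 5)))²) - 1*21)*10 = ((16 + 9*(-2 + 6*(1 + 6))²) - 21)*10 = ((16 + 9*(-2 + 6*7)²) - 21)*10 = ((16 + 9*(-2 + 42)²) - 21)*10 = ((16 + 9*40²) - 21)*10 = ((16 + 9*1600) - 21)*10 = ((16 + 14400) - 21)*10 = (14416 - 21)*10 = 14395*10 = 143950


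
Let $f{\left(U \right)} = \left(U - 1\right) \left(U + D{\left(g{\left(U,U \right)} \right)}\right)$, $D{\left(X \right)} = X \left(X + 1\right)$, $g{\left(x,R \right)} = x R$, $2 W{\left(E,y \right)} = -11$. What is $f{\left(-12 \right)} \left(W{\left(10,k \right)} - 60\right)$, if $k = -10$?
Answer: $17769102$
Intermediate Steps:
$W{\left(E,y \right)} = - \frac{11}{2}$ ($W{\left(E,y \right)} = \frac{1}{2} \left(-11\right) = - \frac{11}{2}$)
$g{\left(x,R \right)} = R x$
$D{\left(X \right)} = X \left(1 + X\right)$
$f{\left(U \right)} = \left(-1 + U\right) \left(U + U^{2} \left(1 + U^{2}\right)\right)$ ($f{\left(U \right)} = \left(U - 1\right) \left(U + U U \left(1 + U U\right)\right) = \left(-1 + U\right) \left(U + U^{2} \left(1 + U^{2}\right)\right)$)
$f{\left(-12 \right)} \left(W{\left(10,k \right)} - 60\right) = \left(\left(-12\right)^{3} + \left(-12\right)^{5} - -12 - \left(-12\right)^{4}\right) \left(- \frac{11}{2} - 60\right) = \left(-1728 - 248832 + 12 - 20736\right) \left(- \frac{131}{2}\right) = \left(-271284\right) \left(- \frac{131}{2}\right) = 17769102$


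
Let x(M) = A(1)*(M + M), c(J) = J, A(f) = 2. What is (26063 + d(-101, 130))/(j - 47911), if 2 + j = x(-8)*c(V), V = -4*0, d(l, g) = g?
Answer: -8731/15971 ≈ -0.54668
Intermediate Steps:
V = 0
x(M) = 4*M (x(M) = 2*(M + M) = 2*(2*M) = 4*M)
j = -2 (j = -2 + (4*(-8))*0 = -2 - 32*0 = -2 + 0 = -2)
(26063 + d(-101, 130))/(j - 47911) = (26063 + 130)/(-2 - 47911) = 26193/(-47913) = 26193*(-1/47913) = -8731/15971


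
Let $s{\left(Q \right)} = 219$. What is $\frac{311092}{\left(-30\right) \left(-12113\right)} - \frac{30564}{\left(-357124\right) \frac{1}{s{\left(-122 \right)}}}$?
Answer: $\frac{317931899831}{16221911295} \approx 19.599$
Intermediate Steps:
$\frac{311092}{\left(-30\right) \left(-12113\right)} - \frac{30564}{\left(-357124\right) \frac{1}{s{\left(-122 \right)}}} = \frac{311092}{\left(-30\right) \left(-12113\right)} - \frac{30564}{\left(-357124\right) \frac{1}{219}} = \frac{311092}{363390} - \frac{30564}{\left(-357124\right) \frac{1}{219}} = 311092 \cdot \frac{1}{363390} - \frac{30564}{- \frac{357124}{219}} = \frac{155546}{181695} - - \frac{1673379}{89281} = \frac{155546}{181695} + \frac{1673379}{89281} = \frac{317931899831}{16221911295}$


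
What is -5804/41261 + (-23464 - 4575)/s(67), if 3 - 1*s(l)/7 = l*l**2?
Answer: -11062360101/86867608520 ≈ -0.12735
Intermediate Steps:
s(l) = 21 - 7*l**3 (s(l) = 21 - 7*l*l**2 = 21 - 7*l**3)
-5804/41261 + (-23464 - 4575)/s(67) = -5804/41261 + (-23464 - 4575)/(21 - 7*67**3) = -5804*1/41261 - 28039/(21 - 7*300763) = -5804/41261 - 28039/(21 - 2105341) = -5804/41261 - 28039/(-2105320) = -5804/41261 - 28039*(-1/2105320) = -5804/41261 + 28039/2105320 = -11062360101/86867608520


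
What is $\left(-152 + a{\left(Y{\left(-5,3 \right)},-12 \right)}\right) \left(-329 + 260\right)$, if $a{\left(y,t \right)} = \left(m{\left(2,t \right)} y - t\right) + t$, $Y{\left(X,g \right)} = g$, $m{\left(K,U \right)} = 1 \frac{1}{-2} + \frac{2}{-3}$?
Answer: $\frac{21459}{2} \approx 10730.0$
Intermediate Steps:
$m{\left(K,U \right)} = - \frac{7}{6}$ ($m{\left(K,U \right)} = 1 \left(- \frac{1}{2}\right) + 2 \left(- \frac{1}{3}\right) = - \frac{1}{2} - \frac{2}{3} = - \frac{7}{6}$)
$a{\left(y,t \right)} = - \frac{7 y}{6}$ ($a{\left(y,t \right)} = \left(- \frac{7 y}{6} - t\right) + t = \left(- t - \frac{7 y}{6}\right) + t = - \frac{7 y}{6}$)
$\left(-152 + a{\left(Y{\left(-5,3 \right)},-12 \right)}\right) \left(-329 + 260\right) = \left(-152 - \frac{7}{2}\right) \left(-329 + 260\right) = \left(-152 - \frac{7}{2}\right) \left(-69\right) = \left(- \frac{311}{2}\right) \left(-69\right) = \frac{21459}{2}$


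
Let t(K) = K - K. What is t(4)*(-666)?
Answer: 0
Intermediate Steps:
t(K) = 0
t(4)*(-666) = 0*(-666) = 0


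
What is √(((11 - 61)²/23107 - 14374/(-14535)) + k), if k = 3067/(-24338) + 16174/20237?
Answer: √2241807211832636106628913437690/1125310274493510 ≈ 1.3305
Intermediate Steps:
k = 331575933/492528106 (k = 3067*(-1/24338) + 16174*(1/20237) = -3067/24338 + 16174/20237 = 331575933/492528106 ≈ 0.67321)
√(((11 - 61)²/23107 - 14374/(-14535)) + k) = √(((11 - 61)²/23107 - 14374/(-14535)) + 331575933/492528106) = √(((-50)²*(1/23107) - 14374*(-1/14535)) + 331575933/492528106) = √((2500*(1/23107) + 14374/14535) + 331575933/492528106) = √((2500/23107 + 14374/14535) + 331575933/492528106) = √(368477518/335860245 + 331575933/492528106) = √(41835529733943499/23631515764363710) = √2241807211832636106628913437690/1125310274493510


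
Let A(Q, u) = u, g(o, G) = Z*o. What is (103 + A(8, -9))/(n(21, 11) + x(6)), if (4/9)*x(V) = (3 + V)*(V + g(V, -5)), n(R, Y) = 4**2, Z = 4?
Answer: 188/1247 ≈ 0.15076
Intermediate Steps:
g(o, G) = 4*o
n(R, Y) = 16
x(V) = 45*V*(3 + V)/4 (x(V) = 9*((3 + V)*(V + 4*V))/4 = 9*((3 + V)*(5*V))/4 = 9*(5*V*(3 + V))/4 = 45*V*(3 + V)/4)
(103 + A(8, -9))/(n(21, 11) + x(6)) = (103 - 9)/(16 + (45/4)*6*(3 + 6)) = 94/(16 + (45/4)*6*9) = 94/(16 + 1215/2) = 94/(1247/2) = 94*(2/1247) = 188/1247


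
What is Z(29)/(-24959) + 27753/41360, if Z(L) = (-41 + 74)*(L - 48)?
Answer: 5939007/8531440 ≈ 0.69613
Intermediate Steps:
Z(L) = -1584 + 33*L (Z(L) = 33*(-48 + L) = -1584 + 33*L)
Z(29)/(-24959) + 27753/41360 = (-1584 + 33*29)/(-24959) + 27753/41360 = (-1584 + 957)*(-1/24959) + 27753*(1/41360) = -627*(-1/24959) + 2523/3760 = 57/2269 + 2523/3760 = 5939007/8531440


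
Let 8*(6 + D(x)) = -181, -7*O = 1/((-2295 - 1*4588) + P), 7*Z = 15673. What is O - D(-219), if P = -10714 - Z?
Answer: 7949279/277704 ≈ 28.625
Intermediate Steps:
Z = 2239 (Z = (⅐)*15673 = 2239)
P = -12953 (P = -10714 - 1*2239 = -10714 - 2239 = -12953)
O = 1/138852 (O = -1/(7*((-2295 - 1*4588) - 12953)) = -1/(7*((-2295 - 4588) - 12953)) = -1/(7*(-6883 - 12953)) = -⅐/(-19836) = -⅐*(-1/19836) = 1/138852 ≈ 7.2019e-6)
D(x) = -229/8 (D(x) = -6 + (⅛)*(-181) = -6 - 181/8 = -229/8)
O - D(-219) = 1/138852 - 1*(-229/8) = 1/138852 + 229/8 = 7949279/277704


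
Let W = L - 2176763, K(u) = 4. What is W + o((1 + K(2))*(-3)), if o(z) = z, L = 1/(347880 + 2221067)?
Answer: -5592027312765/2568947 ≈ -2.1768e+6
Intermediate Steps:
L = 1/2568947 ≈ 3.8926e-7
W = -5591988778560/2568947 (W = 1/2568947 - 2176763 = -5591988778560/2568947 ≈ -2.1768e+6)
W + o((1 + K(2))*(-3)) = -5591988778560/2568947 + (1 + 4)*(-3) = -5591988778560/2568947 + 5*(-3) = -5591988778560/2568947 - 15 = -5592027312765/2568947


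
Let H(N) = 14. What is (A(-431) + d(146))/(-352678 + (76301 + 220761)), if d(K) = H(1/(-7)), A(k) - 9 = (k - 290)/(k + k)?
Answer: -20547/47940992 ≈ -0.00042859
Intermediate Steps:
A(k) = 9 + (-290 + k)/(2*k) (A(k) = 9 + (k - 290)/(k + k) = 9 + (-290 + k)/((2*k)) = 9 + (-290 + k)*(1/(2*k)) = 9 + (-290 + k)/(2*k))
d(K) = 14
(A(-431) + d(146))/(-352678 + (76301 + 220761)) = ((19/2 - 145/(-431)) + 14)/(-352678 + (76301 + 220761)) = ((19/2 - 145*(-1/431)) + 14)/(-352678 + 297062) = ((19/2 + 145/431) + 14)/(-55616) = (8479/862 + 14)*(-1/55616) = (20547/862)*(-1/55616) = -20547/47940992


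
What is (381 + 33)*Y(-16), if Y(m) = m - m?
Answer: 0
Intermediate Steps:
Y(m) = 0
(381 + 33)*Y(-16) = (381 + 33)*0 = 414*0 = 0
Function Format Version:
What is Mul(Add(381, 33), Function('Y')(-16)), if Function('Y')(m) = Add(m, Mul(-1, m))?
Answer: 0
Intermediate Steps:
Function('Y')(m) = 0
Mul(Add(381, 33), Function('Y')(-16)) = Mul(Add(381, 33), 0) = Mul(414, 0) = 0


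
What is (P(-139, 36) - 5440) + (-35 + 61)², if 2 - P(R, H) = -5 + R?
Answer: -4618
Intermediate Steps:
P(R, H) = 7 - R (P(R, H) = 2 - (-5 + R) = 2 + (5 - R) = 7 - R)
(P(-139, 36) - 5440) + (-35 + 61)² = ((7 - 1*(-139)) - 5440) + (-35 + 61)² = ((7 + 139) - 5440) + 26² = (146 - 5440) + 676 = -5294 + 676 = -4618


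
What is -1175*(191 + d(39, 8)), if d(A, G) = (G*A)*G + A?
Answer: -3203050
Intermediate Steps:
d(A, G) = A + A*G² (d(A, G) = (A*G)*G + A = A*G² + A = A + A*G²)
-1175*(191 + d(39, 8)) = -1175*(191 + 39*(1 + 8²)) = -1175*(191 + 39*(1 + 64)) = -1175*(191 + 39*65) = -1175*(191 + 2535) = -1175*2726 = -3203050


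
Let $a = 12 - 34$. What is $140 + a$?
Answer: $118$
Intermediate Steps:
$a = -22$ ($a = 12 - 34 = -22$)
$140 + a = 140 - 22 = 118$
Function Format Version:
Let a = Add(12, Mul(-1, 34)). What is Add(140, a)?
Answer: 118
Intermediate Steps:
a = -22 (a = Add(12, -34) = -22)
Add(140, a) = Add(140, -22) = 118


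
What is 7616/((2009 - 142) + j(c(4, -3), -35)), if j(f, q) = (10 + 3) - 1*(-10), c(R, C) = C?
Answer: 544/135 ≈ 4.0296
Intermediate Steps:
j(f, q) = 23 (j(f, q) = 13 + 10 = 23)
7616/((2009 - 142) + j(c(4, -3), -35)) = 7616/((2009 - 142) + 23) = 7616/(1867 + 23) = 7616/1890 = 7616*(1/1890) = 544/135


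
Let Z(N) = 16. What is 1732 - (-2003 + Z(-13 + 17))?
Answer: 3719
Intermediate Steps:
1732 - (-2003 + Z(-13 + 17)) = 1732 - (-2003 + 16) = 1732 - 1*(-1987) = 1732 + 1987 = 3719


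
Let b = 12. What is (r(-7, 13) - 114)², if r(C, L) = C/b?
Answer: 1890625/144 ≈ 13129.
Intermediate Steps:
r(C, L) = C/12
(r(-7, 13) - 114)² = ((1/12)*(-7) - 114)² = (-7/12 - 114)² = (-1375/12)² = 1890625/144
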